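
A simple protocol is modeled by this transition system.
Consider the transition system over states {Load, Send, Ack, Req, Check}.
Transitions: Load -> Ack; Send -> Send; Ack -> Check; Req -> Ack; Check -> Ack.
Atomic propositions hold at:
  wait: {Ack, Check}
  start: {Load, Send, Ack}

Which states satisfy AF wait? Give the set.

AF wait: least fixpoint, start Z0 = {Ack, Check}, add states with every successor in Z. Z1 = {Load, Ack, Req, Check}; fixed.
Sat(AF wait) = {Load, Ack, Req, Check}

{Load, Ack, Req, Check}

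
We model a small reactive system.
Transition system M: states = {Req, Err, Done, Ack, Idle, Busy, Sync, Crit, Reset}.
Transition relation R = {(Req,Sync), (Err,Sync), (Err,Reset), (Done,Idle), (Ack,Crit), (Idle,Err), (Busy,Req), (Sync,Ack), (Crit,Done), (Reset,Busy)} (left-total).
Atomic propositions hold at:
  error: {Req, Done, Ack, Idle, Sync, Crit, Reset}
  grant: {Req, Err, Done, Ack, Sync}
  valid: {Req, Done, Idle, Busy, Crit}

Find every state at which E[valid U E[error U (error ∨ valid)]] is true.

{Req, Done, Ack, Idle, Busy, Sync, Crit, Reset}

Sat(error ∨ valid) = {Req, Done, Ack, Idle, Busy, Sync, Crit, Reset}
E[error U (error ∨ valid)]: least fixpoint, start Z0 = Sat((error ∨ valid)) = {Req, Done, Ack, Idle, Busy, Sync, Crit, Reset}, add states in Sat(error) with some successor in Z. Already a fixed point.
Sat(E[error U (error ∨ valid)]) = {Req, Done, Ack, Idle, Busy, Sync, Crit, Reset}
E[valid U E[error U (error ∨ valid)]]: least fixpoint, start Z0 = Sat(E[error U (error ∨ valid)]) = {Req, Done, Ack, Idle, Busy, Sync, Crit, Reset}, add states in Sat(valid) with some successor in Z. Already a fixed point.
Sat(E[valid U E[error U (error ∨ valid)]]) = {Req, Done, Ack, Idle, Busy, Sync, Crit, Reset}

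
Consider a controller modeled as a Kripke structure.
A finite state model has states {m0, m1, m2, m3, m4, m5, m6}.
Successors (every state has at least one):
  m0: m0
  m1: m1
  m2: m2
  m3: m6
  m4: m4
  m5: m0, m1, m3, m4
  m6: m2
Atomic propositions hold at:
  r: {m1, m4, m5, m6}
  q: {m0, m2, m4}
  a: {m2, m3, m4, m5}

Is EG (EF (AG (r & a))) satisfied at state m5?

Yes

Sat(r & a) = {m4, m5}
AG (r & a): greatest fixpoint, start Z0 = {m4, m5}, keep only states in Sat with every successor in Z. Z1 = {m4}; fixed.
Sat(AG (r & a)) = {m4}
EF (AG (r & a)): least fixpoint, start Z0 = {m4}, add states with some successor in Z. Z1 = {m4, m5}; fixed.
Sat(EF (AG (r & a))) = {m4, m5}
EG (EF (AG (r & a))): greatest fixpoint, start Z0 = {m4, m5}, keep only states in Sat with some successor in Z. Already a fixed point.
Sat(EG (EF (AG (r & a)))) = {m4, m5}
m5 ∈ Sat(EG (EF (AG (r & a)))) = {m4, m5}, so the formula holds at m5.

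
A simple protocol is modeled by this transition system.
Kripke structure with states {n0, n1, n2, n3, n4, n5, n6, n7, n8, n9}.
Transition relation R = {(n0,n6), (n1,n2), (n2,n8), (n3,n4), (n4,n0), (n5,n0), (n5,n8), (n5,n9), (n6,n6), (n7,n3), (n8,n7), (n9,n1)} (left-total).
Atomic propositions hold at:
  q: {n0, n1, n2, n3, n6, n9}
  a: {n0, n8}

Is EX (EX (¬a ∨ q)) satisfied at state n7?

Yes

Sat(¬a) = {n1, n2, n3, n4, n5, n6, n7, n9}
Sat(¬a ∨ q) = {n0, n1, n2, n3, n4, n5, n6, n7, n9}
Sat(EX (¬a ∨ q)) = {s : some successor in {n0, n1, n2, n3, n4, n5, n6, n7, n9}} = {n0, n1, n3, n4, n5, n6, n7, n8, n9}
Sat(EX (EX (¬a ∨ q))) = {s : some successor in {n0, n1, n3, n4, n5, n6, n7, n8, n9}} = {n0, n2, n3, n4, n5, n6, n7, n8, n9}
n7 ∈ Sat(EX (EX (¬a ∨ q))) = {n0, n2, n3, n4, n5, n6, n7, n8, n9}, so the formula holds at n7.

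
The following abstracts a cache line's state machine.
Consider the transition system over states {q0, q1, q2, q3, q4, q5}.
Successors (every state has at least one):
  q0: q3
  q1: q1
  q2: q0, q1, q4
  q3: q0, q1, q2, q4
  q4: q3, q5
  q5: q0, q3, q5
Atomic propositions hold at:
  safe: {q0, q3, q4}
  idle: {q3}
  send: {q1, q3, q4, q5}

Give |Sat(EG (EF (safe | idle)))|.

Sat(safe | idle) = {q0, q3, q4}
EF (safe | idle): least fixpoint, start Z0 = {q0, q3, q4}, add states with some successor in Z. Z1 = {q0, q2, q3, q4, q5}; fixed.
Sat(EF (safe | idle)) = {q0, q2, q3, q4, q5}
EG (EF (safe | idle)): greatest fixpoint, start Z0 = {q0, q2, q3, q4, q5}, keep only states in Sat with some successor in Z. Already a fixed point.
Sat(EG (EF (safe | idle))) = {q0, q2, q3, q4, q5}
|Sat(EG (EF (safe | idle)))| = |{q0, q2, q3, q4, q5}| = 5.

5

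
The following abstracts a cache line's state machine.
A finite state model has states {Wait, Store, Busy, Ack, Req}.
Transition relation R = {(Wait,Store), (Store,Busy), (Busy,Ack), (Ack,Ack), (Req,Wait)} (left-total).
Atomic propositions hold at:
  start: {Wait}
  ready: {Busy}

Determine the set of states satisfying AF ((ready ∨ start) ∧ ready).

Sat(ready ∨ start) = {Wait, Busy}
Sat((ready ∨ start) ∧ ready) = {Busy}
AF ((ready ∨ start) ∧ ready): least fixpoint, start Z0 = {Busy}, add states with every successor in Z. Z1 = {Store, Busy}; Z2 = {Wait, Store, Busy}; Z3 = {Wait, Store, Busy, Req}; fixed.
Sat(AF ((ready ∨ start) ∧ ready)) = {Wait, Store, Busy, Req}

{Wait, Store, Busy, Req}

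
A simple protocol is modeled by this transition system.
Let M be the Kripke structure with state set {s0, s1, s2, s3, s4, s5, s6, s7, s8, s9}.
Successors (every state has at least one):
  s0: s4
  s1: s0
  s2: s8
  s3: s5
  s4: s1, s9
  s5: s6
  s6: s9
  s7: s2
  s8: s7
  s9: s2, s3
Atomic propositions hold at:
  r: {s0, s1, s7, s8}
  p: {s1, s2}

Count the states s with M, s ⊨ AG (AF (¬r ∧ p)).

3

Sat(¬r) = {s2, s3, s4, s5, s6, s9}
Sat(¬r ∧ p) = {s2}
AF (¬r ∧ p): least fixpoint, start Z0 = {s2}, add states with every successor in Z. Z1 = {s2, s7}; Z2 = {s2, s7, s8}; fixed.
Sat(AF (¬r ∧ p)) = {s2, s7, s8}
AG (AF (¬r ∧ p)): greatest fixpoint, start Z0 = {s2, s7, s8}, keep only states in Sat with every successor in Z. Already a fixed point.
Sat(AG (AF (¬r ∧ p))) = {s2, s7, s8}
|Sat(AG (AF (¬r ∧ p)))| = |{s2, s7, s8}| = 3.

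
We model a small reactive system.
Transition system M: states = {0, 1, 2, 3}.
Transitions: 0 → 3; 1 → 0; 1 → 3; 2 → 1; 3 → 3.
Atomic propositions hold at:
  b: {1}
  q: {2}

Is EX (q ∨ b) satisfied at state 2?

Yes

Sat(q ∨ b) = {1, 2}
Sat(EX (q ∨ b)) = {s : some successor in {1, 2}} = {2}
2 ∈ Sat(EX (q ∨ b)) = {2}, so the formula holds at 2.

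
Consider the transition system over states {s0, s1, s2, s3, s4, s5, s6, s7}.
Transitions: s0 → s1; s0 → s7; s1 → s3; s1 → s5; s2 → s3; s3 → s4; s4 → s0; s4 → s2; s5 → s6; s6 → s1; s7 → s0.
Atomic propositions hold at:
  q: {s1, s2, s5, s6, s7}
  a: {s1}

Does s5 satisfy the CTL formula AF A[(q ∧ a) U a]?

Yes

Sat(q ∧ a) = {s1}
A[(q ∧ a) U a]: least fixpoint, start Z0 = Sat(a) = {s1}, add states in Sat(q ∧ a) with every successor in Z. Already a fixed point.
Sat(A[(q ∧ a) U a]) = {s1}
AF A[(q ∧ a) U a]: least fixpoint, start Z0 = {s1}, add states with every successor in Z. Z1 = {s1, s6}; Z2 = {s1, s5, s6}; fixed.
Sat(AF A[(q ∧ a) U a]) = {s1, s5, s6}
s5 ∈ Sat(AF A[(q ∧ a) U a]) = {s1, s5, s6}, so the formula holds at s5.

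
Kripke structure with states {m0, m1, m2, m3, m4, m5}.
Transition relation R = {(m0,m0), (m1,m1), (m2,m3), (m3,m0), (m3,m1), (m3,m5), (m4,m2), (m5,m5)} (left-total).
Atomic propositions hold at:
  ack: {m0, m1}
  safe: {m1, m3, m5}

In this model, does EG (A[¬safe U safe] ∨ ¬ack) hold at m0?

Sat(¬safe) = {m0, m2, m4}
A[¬safe U safe]: least fixpoint, start Z0 = Sat(safe) = {m1, m3, m5}, add states in Sat(¬safe) with every successor in Z. Z1 = {m1, m2, m3, m5}; Z2 = {m1, m2, m3, m4, m5}; fixed.
Sat(A[¬safe U safe]) = {m1, m2, m3, m4, m5}
Sat(¬ack) = {m2, m3, m4, m5}
Sat(A[¬safe U safe] ∨ ¬ack) = {m1, m2, m3, m4, m5}
EG (A[¬safe U safe] ∨ ¬ack): greatest fixpoint, start Z0 = {m1, m2, m3, m4, m5}, keep only states in Sat with some successor in Z. Already a fixed point.
Sat(EG (A[¬safe U safe] ∨ ¬ack)) = {m1, m2, m3, m4, m5}
m0 ∉ Sat(EG (A[¬safe U safe] ∨ ¬ack)) = {m1, m2, m3, m4, m5}, so the formula does not hold at m0.

No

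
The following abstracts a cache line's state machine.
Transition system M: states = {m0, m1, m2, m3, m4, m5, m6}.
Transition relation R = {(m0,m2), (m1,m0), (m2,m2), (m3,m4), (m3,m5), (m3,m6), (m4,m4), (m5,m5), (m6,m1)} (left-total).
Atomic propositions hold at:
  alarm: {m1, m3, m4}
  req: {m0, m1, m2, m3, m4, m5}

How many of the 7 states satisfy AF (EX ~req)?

1

Sat(~req) = {m6}
Sat(EX ~req) = {s : some successor in {m6}} = {m3}
AF (EX ~req): least fixpoint, start Z0 = {m3}, add states with every successor in Z. Already a fixed point.
Sat(AF (EX ~req)) = {m3}
|Sat(AF (EX ~req))| = |{m3}| = 1.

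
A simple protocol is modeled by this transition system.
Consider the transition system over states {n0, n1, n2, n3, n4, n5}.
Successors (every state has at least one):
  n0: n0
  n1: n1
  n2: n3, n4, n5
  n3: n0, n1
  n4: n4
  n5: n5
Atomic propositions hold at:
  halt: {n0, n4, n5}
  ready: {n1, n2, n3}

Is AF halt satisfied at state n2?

No

AF halt: least fixpoint, start Z0 = {n0, n4, n5}, add states with every successor in Z. Already a fixed point.
Sat(AF halt) = {n0, n4, n5}
n2 ∉ Sat(AF halt) = {n0, n4, n5}, so the formula does not hold at n2.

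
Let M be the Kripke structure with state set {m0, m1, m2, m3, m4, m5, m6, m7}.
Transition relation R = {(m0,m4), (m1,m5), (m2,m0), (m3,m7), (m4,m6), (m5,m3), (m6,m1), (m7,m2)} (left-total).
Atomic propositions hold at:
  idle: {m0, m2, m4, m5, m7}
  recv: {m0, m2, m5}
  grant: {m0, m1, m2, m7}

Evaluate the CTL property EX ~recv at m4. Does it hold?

Sat(~recv) = {m1, m3, m4, m6, m7}
Sat(EX ~recv) = {s : some successor in {m1, m3, m4, m6, m7}} = {m0, m3, m4, m5, m6}
m4 ∈ Sat(EX ~recv) = {m0, m3, m4, m5, m6}, so the formula holds at m4.

Yes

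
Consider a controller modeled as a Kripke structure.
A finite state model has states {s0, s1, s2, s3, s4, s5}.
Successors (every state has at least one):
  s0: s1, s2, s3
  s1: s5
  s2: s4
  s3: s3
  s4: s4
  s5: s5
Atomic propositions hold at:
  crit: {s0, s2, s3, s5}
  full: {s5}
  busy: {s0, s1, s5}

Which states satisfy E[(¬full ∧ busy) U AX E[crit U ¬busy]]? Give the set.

{s0, s2, s3, s4}

Sat(¬full) = {s0, s1, s2, s3, s4}
Sat(¬full ∧ busy) = {s0, s1}
Sat(¬busy) = {s2, s3, s4}
E[crit U ¬busy]: least fixpoint, start Z0 = Sat(¬busy) = {s2, s3, s4}, add states in Sat(crit) with some successor in Z. Z1 = {s0, s2, s3, s4}; fixed.
Sat(E[crit U ¬busy]) = {s0, s2, s3, s4}
Sat(AX E[crit U ¬busy]) = {s : every successor in {s0, s2, s3, s4}} = {s2, s3, s4}
E[(¬full ∧ busy) U AX E[crit U ¬busy]]: least fixpoint, start Z0 = Sat(AX E[crit U ¬busy]) = {s2, s3, s4}, add states in Sat(¬full ∧ busy) with some successor in Z. Z1 = {s0, s2, s3, s4}; fixed.
Sat(E[(¬full ∧ busy) U AX E[crit U ¬busy]]) = {s0, s2, s3, s4}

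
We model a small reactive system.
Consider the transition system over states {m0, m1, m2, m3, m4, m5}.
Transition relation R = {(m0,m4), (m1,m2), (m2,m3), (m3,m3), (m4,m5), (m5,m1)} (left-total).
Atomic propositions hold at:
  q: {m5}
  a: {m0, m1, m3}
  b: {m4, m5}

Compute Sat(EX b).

Sat(EX b) = {s : some successor in {m4, m5}} = {m0, m4}

{m0, m4}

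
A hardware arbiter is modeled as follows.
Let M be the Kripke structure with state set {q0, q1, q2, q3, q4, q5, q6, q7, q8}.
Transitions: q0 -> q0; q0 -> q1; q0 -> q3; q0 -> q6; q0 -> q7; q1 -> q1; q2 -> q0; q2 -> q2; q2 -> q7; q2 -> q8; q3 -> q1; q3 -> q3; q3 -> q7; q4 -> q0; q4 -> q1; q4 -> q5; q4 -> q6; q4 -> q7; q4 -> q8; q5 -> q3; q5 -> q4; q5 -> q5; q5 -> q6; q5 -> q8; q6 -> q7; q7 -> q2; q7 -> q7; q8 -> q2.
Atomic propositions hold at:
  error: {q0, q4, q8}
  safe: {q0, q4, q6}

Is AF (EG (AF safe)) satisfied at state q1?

No

AF safe: least fixpoint, start Z0 = {q0, q4, q6}, add states with every successor in Z. Already a fixed point.
Sat(AF safe) = {q0, q4, q6}
EG (AF safe): greatest fixpoint, start Z0 = {q0, q4, q6}, keep only states in Sat with some successor in Z. Z1 = {q0, q4}; fixed.
Sat(EG (AF safe)) = {q0, q4}
AF (EG (AF safe)): least fixpoint, start Z0 = {q0, q4}, add states with every successor in Z. Already a fixed point.
Sat(AF (EG (AF safe))) = {q0, q4}
q1 ∉ Sat(AF (EG (AF safe))) = {q0, q4}, so the formula does not hold at q1.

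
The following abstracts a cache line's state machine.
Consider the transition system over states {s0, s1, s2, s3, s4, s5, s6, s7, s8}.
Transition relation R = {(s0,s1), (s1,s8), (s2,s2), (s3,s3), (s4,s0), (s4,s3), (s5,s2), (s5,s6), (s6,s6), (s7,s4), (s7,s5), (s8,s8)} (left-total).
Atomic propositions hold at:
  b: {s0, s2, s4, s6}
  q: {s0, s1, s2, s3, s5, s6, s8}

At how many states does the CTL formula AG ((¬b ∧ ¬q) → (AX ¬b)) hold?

Sat(¬b) = {s1, s3, s5, s7, s8}
Sat(¬q) = {s4, s7}
Sat(¬b ∧ ¬q) = {s7}
Sat(AX ¬b) = {s : every successor in {s1, s3, s5, s7, s8}} = {s0, s1, s3, s8}
Sat((¬b ∧ ¬q) → (AX ¬b)) = {s0, s1, s2, s3, s4, s5, s6, s8}
AG ((¬b ∧ ¬q) → (AX ¬b)): greatest fixpoint, start Z0 = {s0, s1, s2, s3, s4, s5, s6, s8}, keep only states in Sat with every successor in Z. Already a fixed point.
Sat(AG ((¬b ∧ ¬q) → (AX ¬b))) = {s0, s1, s2, s3, s4, s5, s6, s8}
|Sat(AG ((¬b ∧ ¬q) → (AX ¬b)))| = |{s0, s1, s2, s3, s4, s5, s6, s8}| = 8.

8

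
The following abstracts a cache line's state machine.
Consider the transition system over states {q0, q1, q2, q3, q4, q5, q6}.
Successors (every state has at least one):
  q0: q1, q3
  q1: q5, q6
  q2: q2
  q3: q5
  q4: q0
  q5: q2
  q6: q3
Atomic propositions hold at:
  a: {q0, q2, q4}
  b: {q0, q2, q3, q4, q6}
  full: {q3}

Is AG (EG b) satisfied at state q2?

EG b: greatest fixpoint, start Z0 = {q0, q2, q3, q4, q6}, keep only states in Sat with some successor in Z. Z1 = {q0, q2, q4, q6}; Z2 = {q2, q4}; Z3 = {q2}; fixed.
Sat(EG b) = {q2}
AG (EG b): greatest fixpoint, start Z0 = {q2}, keep only states in Sat with every successor in Z. Already a fixed point.
Sat(AG (EG b)) = {q2}
q2 ∈ Sat(AG (EG b)) = {q2}, so the formula holds at q2.

Yes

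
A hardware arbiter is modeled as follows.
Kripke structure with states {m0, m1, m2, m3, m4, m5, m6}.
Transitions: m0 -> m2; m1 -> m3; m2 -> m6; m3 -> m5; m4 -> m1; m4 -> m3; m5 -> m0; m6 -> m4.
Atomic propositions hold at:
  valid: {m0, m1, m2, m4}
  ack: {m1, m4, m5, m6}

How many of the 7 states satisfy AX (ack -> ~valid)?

Sat(~valid) = {m3, m5, m6}
Sat(ack -> ~valid) = {m0, m2, m3, m5, m6}
Sat(AX (ack -> ~valid)) = {s : every successor in {m0, m2, m3, m5, m6}} = {m0, m1, m2, m3, m5}
|Sat(AX (ack -> ~valid))| = |{m0, m1, m2, m3, m5}| = 5.

5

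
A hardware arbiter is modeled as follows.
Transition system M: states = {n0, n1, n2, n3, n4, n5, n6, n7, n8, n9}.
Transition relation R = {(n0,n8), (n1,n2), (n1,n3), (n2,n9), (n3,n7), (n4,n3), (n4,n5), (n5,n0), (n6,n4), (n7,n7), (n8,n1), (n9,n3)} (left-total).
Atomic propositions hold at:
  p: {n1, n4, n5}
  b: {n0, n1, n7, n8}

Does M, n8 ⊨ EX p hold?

Yes

Sat(EX p) = {s : some successor in {n1, n4, n5}} = {n4, n6, n8}
n8 ∈ Sat(EX p) = {n4, n6, n8}, so the formula holds at n8.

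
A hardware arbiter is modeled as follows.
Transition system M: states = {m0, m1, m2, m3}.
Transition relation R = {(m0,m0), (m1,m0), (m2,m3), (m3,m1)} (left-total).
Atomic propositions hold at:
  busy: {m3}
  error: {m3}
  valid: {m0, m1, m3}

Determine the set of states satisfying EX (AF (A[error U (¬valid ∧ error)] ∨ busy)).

{m2}

Sat(¬valid) = {m2}
Sat(¬valid ∧ error) = ∅
A[error U (¬valid ∧ error)]: least fixpoint, start Z0 = Sat((¬valid ∧ error)) = ∅, add states in Sat(error) with every successor in Z. Already a fixed point.
Sat(A[error U (¬valid ∧ error)]) = ∅
Sat(A[error U (¬valid ∧ error)] ∨ busy) = {m3}
AF (A[error U (¬valid ∧ error)] ∨ busy): least fixpoint, start Z0 = {m3}, add states with every successor in Z. Z1 = {m2, m3}; fixed.
Sat(AF (A[error U (¬valid ∧ error)] ∨ busy)) = {m2, m3}
Sat(EX (AF (A[error U (¬valid ∧ error)] ∨ busy))) = {s : some successor in {m2, m3}} = {m2}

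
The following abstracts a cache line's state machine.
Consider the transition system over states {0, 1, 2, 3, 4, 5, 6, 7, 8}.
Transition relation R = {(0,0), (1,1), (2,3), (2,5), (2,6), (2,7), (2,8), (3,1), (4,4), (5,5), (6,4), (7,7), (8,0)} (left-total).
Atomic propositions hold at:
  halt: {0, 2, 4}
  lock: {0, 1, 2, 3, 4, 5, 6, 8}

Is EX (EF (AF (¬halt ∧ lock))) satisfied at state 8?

Sat(¬halt) = {1, 3, 5, 6, 7, 8}
Sat(¬halt ∧ lock) = {1, 3, 5, 6, 8}
AF (¬halt ∧ lock): least fixpoint, start Z0 = {1, 3, 5, 6, 8}, add states with every successor in Z. Already a fixed point.
Sat(AF (¬halt ∧ lock)) = {1, 3, 5, 6, 8}
EF (AF (¬halt ∧ lock)): least fixpoint, start Z0 = {1, 3, 5, 6, 8}, add states with some successor in Z. Z1 = {1, 2, 3, 5, 6, 8}; fixed.
Sat(EF (AF (¬halt ∧ lock))) = {1, 2, 3, 5, 6, 8}
Sat(EX (EF (AF (¬halt ∧ lock)))) = {s : some successor in {1, 2, 3, 5, 6, 8}} = {1, 2, 3, 5}
8 ∉ Sat(EX (EF (AF (¬halt ∧ lock)))) = {1, 2, 3, 5}, so the formula does not hold at 8.

No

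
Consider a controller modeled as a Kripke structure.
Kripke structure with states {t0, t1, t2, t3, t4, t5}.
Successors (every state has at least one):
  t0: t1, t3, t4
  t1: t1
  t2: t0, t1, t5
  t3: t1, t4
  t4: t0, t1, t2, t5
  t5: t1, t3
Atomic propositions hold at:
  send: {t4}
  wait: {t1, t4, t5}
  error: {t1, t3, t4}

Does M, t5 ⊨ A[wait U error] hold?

A[wait U error]: least fixpoint, start Z0 = Sat(error) = {t1, t3, t4}, add states in Sat(wait) with every successor in Z. Z1 = {t1, t3, t4, t5}; fixed.
Sat(A[wait U error]) = {t1, t3, t4, t5}
t5 ∈ Sat(A[wait U error]) = {t1, t3, t4, t5}, so the formula holds at t5.

Yes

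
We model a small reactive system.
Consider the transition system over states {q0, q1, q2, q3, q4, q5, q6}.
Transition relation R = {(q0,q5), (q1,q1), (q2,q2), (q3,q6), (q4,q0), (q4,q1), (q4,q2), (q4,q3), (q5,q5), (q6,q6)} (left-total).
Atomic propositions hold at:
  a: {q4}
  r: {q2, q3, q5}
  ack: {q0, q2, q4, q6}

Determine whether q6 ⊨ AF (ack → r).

No

Sat(ack → r) = {q1, q2, q3, q5}
AF (ack → r): least fixpoint, start Z0 = {q1, q2, q3, q5}, add states with every successor in Z. Z1 = {q0, q1, q2, q3, q5}; Z2 = {q0, q1, q2, q3, q4, q5}; fixed.
Sat(AF (ack → r)) = {q0, q1, q2, q3, q4, q5}
q6 ∉ Sat(AF (ack → r)) = {q0, q1, q2, q3, q4, q5}, so the formula does not hold at q6.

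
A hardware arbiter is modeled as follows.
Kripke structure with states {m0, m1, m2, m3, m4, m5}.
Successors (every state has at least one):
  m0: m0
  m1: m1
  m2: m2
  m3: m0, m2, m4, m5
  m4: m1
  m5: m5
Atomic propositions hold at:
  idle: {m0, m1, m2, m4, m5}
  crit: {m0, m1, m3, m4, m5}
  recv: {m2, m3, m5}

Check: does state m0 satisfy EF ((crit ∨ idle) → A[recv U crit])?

Sat(crit ∨ idle) = {m0, m1, m2, m3, m4, m5}
A[recv U crit]: least fixpoint, start Z0 = Sat(crit) = {m0, m1, m3, m4, m5}, add states in Sat(recv) with every successor in Z. Already a fixed point.
Sat(A[recv U crit]) = {m0, m1, m3, m4, m5}
Sat((crit ∨ idle) → A[recv U crit]) = {m0, m1, m3, m4, m5}
EF ((crit ∨ idle) → A[recv U crit]): least fixpoint, start Z0 = {m0, m1, m3, m4, m5}, add states with some successor in Z. Already a fixed point.
Sat(EF ((crit ∨ idle) → A[recv U crit])) = {m0, m1, m3, m4, m5}
m0 ∈ Sat(EF ((crit ∨ idle) → A[recv U crit])) = {m0, m1, m3, m4, m5}, so the formula holds at m0.

Yes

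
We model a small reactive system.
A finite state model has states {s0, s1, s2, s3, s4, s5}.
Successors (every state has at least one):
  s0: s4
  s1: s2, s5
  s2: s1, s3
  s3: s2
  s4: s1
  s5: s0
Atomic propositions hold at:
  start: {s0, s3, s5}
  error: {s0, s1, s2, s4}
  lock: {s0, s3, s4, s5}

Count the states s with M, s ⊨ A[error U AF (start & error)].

2

Sat(start & error) = {s0}
AF (start & error): least fixpoint, start Z0 = {s0}, add states with every successor in Z. Z1 = {s0, s5}; fixed.
Sat(AF (start & error)) = {s0, s5}
A[error U AF (start & error)]: least fixpoint, start Z0 = Sat(AF (start & error)) = {s0, s5}, add states in Sat(error) with every successor in Z. Already a fixed point.
Sat(A[error U AF (start & error)]) = {s0, s5}
|Sat(A[error U AF (start & error)])| = |{s0, s5}| = 2.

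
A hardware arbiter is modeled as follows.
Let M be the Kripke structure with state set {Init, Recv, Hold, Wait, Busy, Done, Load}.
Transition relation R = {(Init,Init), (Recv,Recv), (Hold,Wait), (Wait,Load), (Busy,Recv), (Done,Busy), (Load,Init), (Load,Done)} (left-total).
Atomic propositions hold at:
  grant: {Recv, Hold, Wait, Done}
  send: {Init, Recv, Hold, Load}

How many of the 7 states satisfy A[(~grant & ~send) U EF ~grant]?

Sat(~grant) = {Init, Busy, Load}
Sat(~send) = {Wait, Busy, Done}
Sat(~grant & ~send) = {Busy}
EF ~grant: least fixpoint, start Z0 = {Init, Busy, Load}, add states with some successor in Z. Z1 = {Init, Wait, Busy, Done, Load}; Z2 = {Init, Hold, Wait, Busy, Done, Load}; fixed.
Sat(EF ~grant) = {Init, Hold, Wait, Busy, Done, Load}
A[(~grant & ~send) U EF ~grant]: least fixpoint, start Z0 = Sat(EF ~grant) = {Init, Hold, Wait, Busy, Done, Load}, add states in Sat(~grant & ~send) with every successor in Z. Already a fixed point.
Sat(A[(~grant & ~send) U EF ~grant]) = {Init, Hold, Wait, Busy, Done, Load}
|Sat(A[(~grant & ~send) U EF ~grant])| = |{Init, Hold, Wait, Busy, Done, Load}| = 6.

6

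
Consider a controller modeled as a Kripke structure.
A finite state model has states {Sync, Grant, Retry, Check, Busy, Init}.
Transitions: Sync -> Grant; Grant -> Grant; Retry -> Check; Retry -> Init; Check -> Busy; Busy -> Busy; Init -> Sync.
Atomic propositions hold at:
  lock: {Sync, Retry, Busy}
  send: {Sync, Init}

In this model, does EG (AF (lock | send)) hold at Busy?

Sat(lock | send) = {Sync, Retry, Busy, Init}
AF (lock | send): least fixpoint, start Z0 = {Sync, Retry, Busy, Init}, add states with every successor in Z. Z1 = {Sync, Retry, Check, Busy, Init}; fixed.
Sat(AF (lock | send)) = {Sync, Retry, Check, Busy, Init}
EG (AF (lock | send)): greatest fixpoint, start Z0 = {Sync, Retry, Check, Busy, Init}, keep only states in Sat with some successor in Z. Z1 = {Retry, Check, Busy, Init}; Z2 = {Retry, Check, Busy}; fixed.
Sat(EG (AF (lock | send))) = {Retry, Check, Busy}
Busy ∈ Sat(EG (AF (lock | send))) = {Retry, Check, Busy}, so the formula holds at Busy.

Yes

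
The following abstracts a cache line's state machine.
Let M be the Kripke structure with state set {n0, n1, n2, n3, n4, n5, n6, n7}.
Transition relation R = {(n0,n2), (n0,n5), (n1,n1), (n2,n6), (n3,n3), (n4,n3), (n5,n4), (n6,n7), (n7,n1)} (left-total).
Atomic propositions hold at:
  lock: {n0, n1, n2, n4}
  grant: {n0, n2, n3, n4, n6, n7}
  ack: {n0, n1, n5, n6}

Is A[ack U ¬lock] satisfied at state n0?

No

Sat(¬lock) = {n3, n5, n6, n7}
A[ack U ¬lock]: least fixpoint, start Z0 = Sat(¬lock) = {n3, n5, n6, n7}, add states in Sat(ack) with every successor in Z. Already a fixed point.
Sat(A[ack U ¬lock]) = {n3, n5, n6, n7}
n0 ∉ Sat(A[ack U ¬lock]) = {n3, n5, n6, n7}, so the formula does not hold at n0.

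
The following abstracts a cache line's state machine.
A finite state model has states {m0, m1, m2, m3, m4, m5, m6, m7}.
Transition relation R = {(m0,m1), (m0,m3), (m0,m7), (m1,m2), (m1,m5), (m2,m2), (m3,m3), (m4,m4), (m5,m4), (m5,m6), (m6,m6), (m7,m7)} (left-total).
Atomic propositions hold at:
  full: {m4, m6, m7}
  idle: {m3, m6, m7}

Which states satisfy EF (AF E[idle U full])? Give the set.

{m0, m1, m4, m5, m6, m7}

E[idle U full]: least fixpoint, start Z0 = Sat(full) = {m4, m6, m7}, add states in Sat(idle) with some successor in Z. Already a fixed point.
Sat(E[idle U full]) = {m4, m6, m7}
AF E[idle U full]: least fixpoint, start Z0 = {m4, m6, m7}, add states with every successor in Z. Z1 = {m4, m5, m6, m7}; fixed.
Sat(AF E[idle U full]) = {m4, m5, m6, m7}
EF (AF E[idle U full]): least fixpoint, start Z0 = {m4, m5, m6, m7}, add states with some successor in Z. Z1 = {m0, m1, m4, m5, m6, m7}; fixed.
Sat(EF (AF E[idle U full])) = {m0, m1, m4, m5, m6, m7}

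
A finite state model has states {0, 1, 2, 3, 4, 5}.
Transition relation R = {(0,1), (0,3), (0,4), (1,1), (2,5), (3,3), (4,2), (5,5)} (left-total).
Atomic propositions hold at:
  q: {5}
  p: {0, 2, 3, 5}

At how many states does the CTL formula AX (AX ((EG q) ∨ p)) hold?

4

EG q: greatest fixpoint, start Z0 = {5}, keep only states in Sat with some successor in Z. Already a fixed point.
Sat(EG q) = {5}
Sat((EG q) ∨ p) = {0, 2, 3, 5}
Sat(AX ((EG q) ∨ p)) = {s : every successor in {0, 2, 3, 5}} = {2, 3, 4, 5}
Sat(AX (AX ((EG q) ∨ p))) = {s : every successor in {2, 3, 4, 5}} = {2, 3, 4, 5}
|Sat(AX (AX ((EG q) ∨ p)))| = |{2, 3, 4, 5}| = 4.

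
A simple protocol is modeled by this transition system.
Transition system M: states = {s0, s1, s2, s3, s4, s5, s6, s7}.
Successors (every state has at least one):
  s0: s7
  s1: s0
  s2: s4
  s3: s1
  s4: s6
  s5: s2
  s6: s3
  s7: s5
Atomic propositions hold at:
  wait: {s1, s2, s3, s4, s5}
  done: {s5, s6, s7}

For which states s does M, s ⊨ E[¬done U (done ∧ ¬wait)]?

{s0, s1, s2, s3, s4, s6, s7}

Sat(¬done) = {s0, s1, s2, s3, s4}
Sat(¬wait) = {s0, s6, s7}
Sat(done ∧ ¬wait) = {s6, s7}
E[¬done U (done ∧ ¬wait)]: least fixpoint, start Z0 = Sat((done ∧ ¬wait)) = {s6, s7}, add states in Sat(¬done) with some successor in Z. Z1 = {s0, s4, s6, s7}; Z2 = {s0, s1, s2, s4, s6, s7}; Z3 = {s0, s1, s2, s3, s4, s6, s7}; fixed.
Sat(E[¬done U (done ∧ ¬wait)]) = {s0, s1, s2, s3, s4, s6, s7}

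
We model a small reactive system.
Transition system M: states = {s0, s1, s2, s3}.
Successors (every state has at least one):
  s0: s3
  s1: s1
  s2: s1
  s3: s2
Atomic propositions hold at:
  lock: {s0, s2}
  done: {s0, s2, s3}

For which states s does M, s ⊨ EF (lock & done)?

Sat(lock & done) = {s0, s2}
EF (lock & done): least fixpoint, start Z0 = {s0, s2}, add states with some successor in Z. Z1 = {s0, s2, s3}; fixed.
Sat(EF (lock & done)) = {s0, s2, s3}

{s0, s2, s3}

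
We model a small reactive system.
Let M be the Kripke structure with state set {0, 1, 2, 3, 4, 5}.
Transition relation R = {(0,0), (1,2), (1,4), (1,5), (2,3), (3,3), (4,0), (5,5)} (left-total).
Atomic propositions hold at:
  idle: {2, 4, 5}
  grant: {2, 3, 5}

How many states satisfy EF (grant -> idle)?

Sat(grant -> idle) = {0, 1, 2, 4, 5}
EF (grant -> idle): least fixpoint, start Z0 = {0, 1, 2, 4, 5}, add states with some successor in Z. Already a fixed point.
Sat(EF (grant -> idle)) = {0, 1, 2, 4, 5}
|Sat(EF (grant -> idle))| = |{0, 1, 2, 4, 5}| = 5.

5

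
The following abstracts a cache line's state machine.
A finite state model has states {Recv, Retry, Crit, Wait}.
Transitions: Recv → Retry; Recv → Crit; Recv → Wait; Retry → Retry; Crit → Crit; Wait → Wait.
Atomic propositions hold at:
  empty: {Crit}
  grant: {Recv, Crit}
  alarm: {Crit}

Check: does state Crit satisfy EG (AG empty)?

AG empty: greatest fixpoint, start Z0 = {Crit}, keep only states in Sat with every successor in Z. Already a fixed point.
Sat(AG empty) = {Crit}
EG (AG empty): greatest fixpoint, start Z0 = {Crit}, keep only states in Sat with some successor in Z. Already a fixed point.
Sat(EG (AG empty)) = {Crit}
Crit ∈ Sat(EG (AG empty)) = {Crit}, so the formula holds at Crit.

Yes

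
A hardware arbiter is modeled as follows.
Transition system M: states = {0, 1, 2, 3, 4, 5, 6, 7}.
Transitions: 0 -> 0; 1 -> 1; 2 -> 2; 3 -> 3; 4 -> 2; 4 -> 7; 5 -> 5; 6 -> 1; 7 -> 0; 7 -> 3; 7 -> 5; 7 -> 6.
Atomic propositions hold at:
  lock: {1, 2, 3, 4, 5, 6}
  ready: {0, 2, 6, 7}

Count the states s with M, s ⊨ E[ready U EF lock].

7

EF lock: least fixpoint, start Z0 = {1, 2, 3, 4, 5, 6}, add states with some successor in Z. Z1 = {1, 2, 3, 4, 5, 6, 7}; fixed.
Sat(EF lock) = {1, 2, 3, 4, 5, 6, 7}
E[ready U EF lock]: least fixpoint, start Z0 = Sat(EF lock) = {1, 2, 3, 4, 5, 6, 7}, add states in Sat(ready) with some successor in Z. Already a fixed point.
Sat(E[ready U EF lock]) = {1, 2, 3, 4, 5, 6, 7}
|Sat(E[ready U EF lock])| = |{1, 2, 3, 4, 5, 6, 7}| = 7.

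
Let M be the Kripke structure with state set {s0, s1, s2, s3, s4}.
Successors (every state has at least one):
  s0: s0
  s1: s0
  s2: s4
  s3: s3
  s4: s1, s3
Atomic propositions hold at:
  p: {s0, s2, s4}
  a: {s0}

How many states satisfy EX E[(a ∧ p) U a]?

2

Sat(a ∧ p) = {s0}
E[(a ∧ p) U a]: least fixpoint, start Z0 = Sat(a) = {s0}, add states in Sat(a ∧ p) with some successor in Z. Already a fixed point.
Sat(E[(a ∧ p) U a]) = {s0}
Sat(EX E[(a ∧ p) U a]) = {s : some successor in {s0}} = {s0, s1}
|Sat(EX E[(a ∧ p) U a])| = |{s0, s1}| = 2.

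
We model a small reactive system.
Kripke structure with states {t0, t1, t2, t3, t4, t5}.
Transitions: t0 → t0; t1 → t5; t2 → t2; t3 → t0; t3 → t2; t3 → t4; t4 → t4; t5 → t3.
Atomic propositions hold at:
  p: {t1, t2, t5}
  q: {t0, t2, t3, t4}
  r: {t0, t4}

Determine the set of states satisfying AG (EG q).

{t0, t2, t3, t4}

EG q: greatest fixpoint, start Z0 = {t0, t2, t3, t4}, keep only states in Sat with some successor in Z. Already a fixed point.
Sat(EG q) = {t0, t2, t3, t4}
AG (EG q): greatest fixpoint, start Z0 = {t0, t2, t3, t4}, keep only states in Sat with every successor in Z. Already a fixed point.
Sat(AG (EG q)) = {t0, t2, t3, t4}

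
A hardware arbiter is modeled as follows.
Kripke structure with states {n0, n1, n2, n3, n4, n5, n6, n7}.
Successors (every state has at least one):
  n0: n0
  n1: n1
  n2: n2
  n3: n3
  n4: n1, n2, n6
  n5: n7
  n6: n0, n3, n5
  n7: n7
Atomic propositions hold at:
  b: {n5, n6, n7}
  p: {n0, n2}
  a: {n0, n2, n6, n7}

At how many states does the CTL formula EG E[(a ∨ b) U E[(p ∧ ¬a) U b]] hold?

3

Sat(a ∨ b) = {n0, n2, n5, n6, n7}
Sat(¬a) = {n1, n3, n4, n5}
Sat(p ∧ ¬a) = ∅
E[(p ∧ ¬a) U b]: least fixpoint, start Z0 = Sat(b) = {n5, n6, n7}, add states in Sat(p ∧ ¬a) with some successor in Z. Already a fixed point.
Sat(E[(p ∧ ¬a) U b]) = {n5, n6, n7}
E[(a ∨ b) U E[(p ∧ ¬a) U b]]: least fixpoint, start Z0 = Sat(E[(p ∧ ¬a) U b]) = {n5, n6, n7}, add states in Sat(a ∨ b) with some successor in Z. Already a fixed point.
Sat(E[(a ∨ b) U E[(p ∧ ¬a) U b]]) = {n5, n6, n7}
EG E[(a ∨ b) U E[(p ∧ ¬a) U b]]: greatest fixpoint, start Z0 = {n5, n6, n7}, keep only states in Sat with some successor in Z. Already a fixed point.
Sat(EG E[(a ∨ b) U E[(p ∧ ¬a) U b]]) = {n5, n6, n7}
|Sat(EG E[(a ∨ b) U E[(p ∧ ¬a) U b]])| = |{n5, n6, n7}| = 3.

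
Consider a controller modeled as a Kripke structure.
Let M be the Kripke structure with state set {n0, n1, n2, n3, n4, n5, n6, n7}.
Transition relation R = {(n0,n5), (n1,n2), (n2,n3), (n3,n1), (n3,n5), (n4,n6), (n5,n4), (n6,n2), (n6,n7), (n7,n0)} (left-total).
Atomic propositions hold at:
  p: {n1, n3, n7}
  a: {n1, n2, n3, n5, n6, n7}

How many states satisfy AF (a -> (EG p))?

4

EG p: greatest fixpoint, start Z0 = {n1, n3, n7}, keep only states in Sat with some successor in Z. Z1 = {n3}; Z2 = ∅; fixed.
Sat(EG p) = ∅
Sat(a -> (EG p)) = {n0, n4}
AF (a -> (EG p)): least fixpoint, start Z0 = {n0, n4}, add states with every successor in Z. Z1 = {n0, n4, n5, n7}; fixed.
Sat(AF (a -> (EG p))) = {n0, n4, n5, n7}
|Sat(AF (a -> (EG p)))| = |{n0, n4, n5, n7}| = 4.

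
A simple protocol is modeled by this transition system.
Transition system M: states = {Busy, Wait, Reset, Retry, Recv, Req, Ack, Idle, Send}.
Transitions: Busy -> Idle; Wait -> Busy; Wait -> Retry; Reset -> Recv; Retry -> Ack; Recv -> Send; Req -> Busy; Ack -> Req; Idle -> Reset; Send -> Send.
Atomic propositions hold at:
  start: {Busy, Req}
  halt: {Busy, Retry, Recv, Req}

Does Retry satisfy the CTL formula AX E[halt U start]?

No

E[halt U start]: least fixpoint, start Z0 = Sat(start) = {Busy, Req}, add states in Sat(halt) with some successor in Z. Already a fixed point.
Sat(E[halt U start]) = {Busy, Req}
Sat(AX E[halt U start]) = {s : every successor in {Busy, Req}} = {Req, Ack}
Retry ∉ Sat(AX E[halt U start]) = {Req, Ack}, so the formula does not hold at Retry.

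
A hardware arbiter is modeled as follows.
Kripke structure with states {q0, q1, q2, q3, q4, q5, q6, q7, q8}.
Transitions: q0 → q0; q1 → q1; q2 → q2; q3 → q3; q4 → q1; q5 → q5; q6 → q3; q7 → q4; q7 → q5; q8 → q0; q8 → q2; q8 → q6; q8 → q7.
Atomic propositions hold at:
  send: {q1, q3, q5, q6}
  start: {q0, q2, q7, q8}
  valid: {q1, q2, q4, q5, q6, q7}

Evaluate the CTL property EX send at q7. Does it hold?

Yes

Sat(EX send) = {s : some successor in {q1, q3, q5, q6}} = {q1, q3, q4, q5, q6, q7, q8}
q7 ∈ Sat(EX send) = {q1, q3, q4, q5, q6, q7, q8}, so the formula holds at q7.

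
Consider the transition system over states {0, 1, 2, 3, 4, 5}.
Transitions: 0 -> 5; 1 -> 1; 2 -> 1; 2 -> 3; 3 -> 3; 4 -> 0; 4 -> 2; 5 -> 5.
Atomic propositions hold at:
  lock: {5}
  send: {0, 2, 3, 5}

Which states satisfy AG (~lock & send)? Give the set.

{3}

Sat(~lock) = {0, 1, 2, 3, 4}
Sat(~lock & send) = {0, 2, 3}
AG (~lock & send): greatest fixpoint, start Z0 = {0, 2, 3}, keep only states in Sat with every successor in Z. Z1 = {3}; fixed.
Sat(AG (~lock & send)) = {3}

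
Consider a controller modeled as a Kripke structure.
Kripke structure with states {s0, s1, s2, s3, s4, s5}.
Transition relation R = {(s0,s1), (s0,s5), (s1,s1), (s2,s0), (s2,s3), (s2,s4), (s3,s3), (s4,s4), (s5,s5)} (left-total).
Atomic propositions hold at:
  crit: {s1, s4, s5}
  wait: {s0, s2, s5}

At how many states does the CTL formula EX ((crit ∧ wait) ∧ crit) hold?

2

Sat(crit ∧ wait) = {s5}
Sat((crit ∧ wait) ∧ crit) = {s5}
Sat(EX ((crit ∧ wait) ∧ crit)) = {s : some successor in {s5}} = {s0, s5}
|Sat(EX ((crit ∧ wait) ∧ crit))| = |{s0, s5}| = 2.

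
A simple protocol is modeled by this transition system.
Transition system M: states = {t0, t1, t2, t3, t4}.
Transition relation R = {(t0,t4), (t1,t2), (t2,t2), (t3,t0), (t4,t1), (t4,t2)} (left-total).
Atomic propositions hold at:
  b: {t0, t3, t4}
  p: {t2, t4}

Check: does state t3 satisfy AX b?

Sat(AX b) = {s : every successor in {t0, t3, t4}} = {t0, t3}
t3 ∈ Sat(AX b) = {t0, t3}, so the formula holds at t3.

Yes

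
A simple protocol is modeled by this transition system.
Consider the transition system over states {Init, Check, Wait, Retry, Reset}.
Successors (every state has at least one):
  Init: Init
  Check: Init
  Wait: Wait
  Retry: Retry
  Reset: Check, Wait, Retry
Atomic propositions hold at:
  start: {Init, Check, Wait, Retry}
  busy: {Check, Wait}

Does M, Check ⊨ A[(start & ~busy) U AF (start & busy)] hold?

Yes

Sat(~busy) = {Init, Retry, Reset}
Sat(start & ~busy) = {Init, Retry}
Sat(start & busy) = {Check, Wait}
AF (start & busy): least fixpoint, start Z0 = {Check, Wait}, add states with every successor in Z. Already a fixed point.
Sat(AF (start & busy)) = {Check, Wait}
A[(start & ~busy) U AF (start & busy)]: least fixpoint, start Z0 = Sat(AF (start & busy)) = {Check, Wait}, add states in Sat(start & ~busy) with every successor in Z. Already a fixed point.
Sat(A[(start & ~busy) U AF (start & busy)]) = {Check, Wait}
Check ∈ Sat(A[(start & ~busy) U AF (start & busy)]) = {Check, Wait}, so the formula holds at Check.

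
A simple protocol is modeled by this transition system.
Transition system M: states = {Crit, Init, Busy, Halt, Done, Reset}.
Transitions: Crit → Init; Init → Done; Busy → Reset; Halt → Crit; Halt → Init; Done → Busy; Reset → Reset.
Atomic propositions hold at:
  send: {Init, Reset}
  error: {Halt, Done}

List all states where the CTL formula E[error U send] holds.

E[error U send]: least fixpoint, start Z0 = Sat(send) = {Init, Reset}, add states in Sat(error) with some successor in Z. Z1 = {Init, Halt, Reset}; fixed.
Sat(E[error U send]) = {Init, Halt, Reset}

{Init, Halt, Reset}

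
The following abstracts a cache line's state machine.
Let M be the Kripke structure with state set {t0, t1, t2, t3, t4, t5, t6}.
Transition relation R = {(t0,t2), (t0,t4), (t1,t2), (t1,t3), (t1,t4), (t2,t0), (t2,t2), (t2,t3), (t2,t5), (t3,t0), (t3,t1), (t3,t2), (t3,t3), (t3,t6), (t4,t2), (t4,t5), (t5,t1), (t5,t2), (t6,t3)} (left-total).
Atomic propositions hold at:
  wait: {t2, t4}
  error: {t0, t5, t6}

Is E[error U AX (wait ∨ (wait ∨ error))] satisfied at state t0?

Yes

Sat(wait ∨ error) = {t0, t2, t4, t5, t6}
Sat(wait ∨ (wait ∨ error)) = {t0, t2, t4, t5, t6}
Sat(AX (wait ∨ (wait ∨ error))) = {s : every successor in {t0, t2, t4, t5, t6}} = {t0, t4}
E[error U AX (wait ∨ (wait ∨ error))]: least fixpoint, start Z0 = Sat(AX (wait ∨ (wait ∨ error))) = {t0, t4}, add states in Sat(error) with some successor in Z. Already a fixed point.
Sat(E[error U AX (wait ∨ (wait ∨ error))]) = {t0, t4}
t0 ∈ Sat(E[error U AX (wait ∨ (wait ∨ error))]) = {t0, t4}, so the formula holds at t0.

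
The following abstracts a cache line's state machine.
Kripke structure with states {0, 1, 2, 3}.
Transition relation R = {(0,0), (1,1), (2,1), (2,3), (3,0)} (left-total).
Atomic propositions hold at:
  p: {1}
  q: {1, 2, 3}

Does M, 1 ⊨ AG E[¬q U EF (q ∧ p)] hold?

Yes

Sat(¬q) = {0}
Sat(q ∧ p) = {1}
EF (q ∧ p): least fixpoint, start Z0 = {1}, add states with some successor in Z. Z1 = {1, 2}; fixed.
Sat(EF (q ∧ p)) = {1, 2}
E[¬q U EF (q ∧ p)]: least fixpoint, start Z0 = Sat(EF (q ∧ p)) = {1, 2}, add states in Sat(¬q) with some successor in Z. Already a fixed point.
Sat(E[¬q U EF (q ∧ p)]) = {1, 2}
AG E[¬q U EF (q ∧ p)]: greatest fixpoint, start Z0 = {1, 2}, keep only states in Sat with every successor in Z. Z1 = {1}; fixed.
Sat(AG E[¬q U EF (q ∧ p)]) = {1}
1 ∈ Sat(AG E[¬q U EF (q ∧ p)]) = {1}, so the formula holds at 1.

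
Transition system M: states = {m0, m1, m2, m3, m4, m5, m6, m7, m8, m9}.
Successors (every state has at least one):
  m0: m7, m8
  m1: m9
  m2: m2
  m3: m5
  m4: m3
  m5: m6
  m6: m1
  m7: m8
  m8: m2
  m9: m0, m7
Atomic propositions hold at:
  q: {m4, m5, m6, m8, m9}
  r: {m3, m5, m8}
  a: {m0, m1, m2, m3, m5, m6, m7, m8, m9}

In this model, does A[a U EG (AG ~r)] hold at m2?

Yes

Sat(~r) = {m0, m1, m2, m4, m6, m7, m9}
AG ~r: greatest fixpoint, start Z0 = {m0, m1, m2, m4, m6, m7, m9}, keep only states in Sat with every successor in Z. Z1 = {m1, m2, m6, m9}; Z2 = {m1, m2, m6}; Z3 = {m2, m6}; Z4 = {m2}; fixed.
Sat(AG ~r) = {m2}
EG (AG ~r): greatest fixpoint, start Z0 = {m2}, keep only states in Sat with some successor in Z. Already a fixed point.
Sat(EG (AG ~r)) = {m2}
A[a U EG (AG ~r)]: least fixpoint, start Z0 = Sat(EG (AG ~r)) = {m2}, add states in Sat(a) with every successor in Z. Z1 = {m2, m8}; Z2 = {m2, m7, m8}; Z3 = {m0, m2, m7, m8}; Z4 = {m0, m2, m7, m8, m9}; Z5 = {m0, m1, m2, m7, m8, m9}; Z6 = {m0, m1, m2, m6, m7, m8, m9}; Z7 = {m0, m1, m2, m5, m6, m7, m8, m9}; Z8 = {m0, m1, m2, m3, m5, m6, m7, m8, m9}; fixed.
Sat(A[a U EG (AG ~r)]) = {m0, m1, m2, m3, m5, m6, m7, m8, m9}
m2 ∈ Sat(A[a U EG (AG ~r)]) = {m0, m1, m2, m3, m5, m6, m7, m8, m9}, so the formula holds at m2.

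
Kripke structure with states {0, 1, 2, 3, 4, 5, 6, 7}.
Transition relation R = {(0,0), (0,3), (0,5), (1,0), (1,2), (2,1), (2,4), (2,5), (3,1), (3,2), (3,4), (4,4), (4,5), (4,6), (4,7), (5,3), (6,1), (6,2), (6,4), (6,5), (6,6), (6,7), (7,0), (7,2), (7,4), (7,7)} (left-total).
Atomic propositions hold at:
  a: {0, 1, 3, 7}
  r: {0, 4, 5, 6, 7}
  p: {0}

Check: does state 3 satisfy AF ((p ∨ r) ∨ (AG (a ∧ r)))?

Sat(p ∨ r) = {0, 4, 5, 6, 7}
Sat(a ∧ r) = {0, 7}
AG (a ∧ r): greatest fixpoint, start Z0 = {0, 7}, keep only states in Sat with every successor in Z. Z1 = ∅; fixed.
Sat(AG (a ∧ r)) = ∅
Sat((p ∨ r) ∨ (AG (a ∧ r))) = {0, 4, 5, 6, 7}
AF ((p ∨ r) ∨ (AG (a ∧ r))): least fixpoint, start Z0 = {0, 4, 5, 6, 7}, add states with every successor in Z. Already a fixed point.
Sat(AF ((p ∨ r) ∨ (AG (a ∧ r)))) = {0, 4, 5, 6, 7}
3 ∉ Sat(AF ((p ∨ r) ∨ (AG (a ∧ r)))) = {0, 4, 5, 6, 7}, so the formula does not hold at 3.

No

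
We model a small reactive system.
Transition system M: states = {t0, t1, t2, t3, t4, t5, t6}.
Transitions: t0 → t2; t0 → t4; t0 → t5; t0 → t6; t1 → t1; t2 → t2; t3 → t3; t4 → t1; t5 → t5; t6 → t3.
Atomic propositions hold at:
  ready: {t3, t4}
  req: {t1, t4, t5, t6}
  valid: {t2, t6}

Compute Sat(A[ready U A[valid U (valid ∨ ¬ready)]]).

Sat(¬ready) = {t0, t1, t2, t5, t6}
Sat(valid ∨ ¬ready) = {t0, t1, t2, t5, t6}
A[valid U (valid ∨ ¬ready)]: least fixpoint, start Z0 = Sat((valid ∨ ¬ready)) = {t0, t1, t2, t5, t6}, add states in Sat(valid) with every successor in Z. Already a fixed point.
Sat(A[valid U (valid ∨ ¬ready)]) = {t0, t1, t2, t5, t6}
A[ready U A[valid U (valid ∨ ¬ready)]]: least fixpoint, start Z0 = Sat(A[valid U (valid ∨ ¬ready)]) = {t0, t1, t2, t5, t6}, add states in Sat(ready) with every successor in Z. Z1 = {t0, t1, t2, t4, t5, t6}; fixed.
Sat(A[ready U A[valid U (valid ∨ ¬ready)]]) = {t0, t1, t2, t4, t5, t6}

{t0, t1, t2, t4, t5, t6}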